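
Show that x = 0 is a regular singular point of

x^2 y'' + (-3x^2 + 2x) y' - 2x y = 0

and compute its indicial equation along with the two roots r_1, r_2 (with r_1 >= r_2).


Divide by x^2 to reach normal form y'' + P_1(x) y' + P_2(x) y = 0 with P_1(x) = -3 + 2/x and P_2(x) = -2/x.
x = 0 is a singular point because the y'-coefficient -3 + 2/x has a pole at x = 0 and the y-coefficient -2/x has a pole at x = 0.
It is a regular singular point because x P_1(x) = p(x) = 2 - 3x and x^2 P_2(x) = q(x) = -2x are polynomials, hence analytic at x = 0.
p(0) = 2,  q(0) = 0.
Indicial equation: r(r-1) + p(0) r + q(0) = 0, i.e. r^2 + (p(0) - 1) r + q(0) = 0, i.e. r^2 + 1 r = 0.
Discriminant: (1)^2 - 4(0) = 1, so r = (-1 ± 1)/2.
Solving: r_1 = 0, r_2 = -1.

indicial: r^2 + 1 r = 0; roots r_1 = 0, r_2 = -1


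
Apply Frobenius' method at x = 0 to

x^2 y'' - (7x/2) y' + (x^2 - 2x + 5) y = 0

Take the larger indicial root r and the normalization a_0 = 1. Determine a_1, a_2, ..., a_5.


Write in Frobenius form y'' + (p(x)/x) y' + (q(x)/x^2) y = 0:
  p(x) = -7/2,  q(x) = x^2 - 2x + 5.
Indicial equation: r(r-1) + (-7/2) r + (5) = 0 -> roots r_1 = 5/2, r_2 = 2.
Take r = r_1 = 5/2. Let y(x) = x^r sum_{n>=0} a_n x^n with a_0 = 1.
Substitute y = x^r sum a_n x^n and match x^{r+n}. The recurrence is
  D(n) a_n - 2 a_{n-1} + 1 a_{n-2} = 0,  where D(n) = (r+n)(r+n-1) + (-7/2)(r+n) + (5).
  a_n = [2 a_{n-1} - 1 a_{n-2}] / D(n).
Since the indicial polynomial factors as (r - r_1)(r - r_2), D(n) = (r_1 + n - r_1)(r_1 + n - r_2) = n(n + 1/2).
Evaluating step by step (a_0 = 1):
  n = 1: D(1) = 1(1 + 1/2) = 3/2; numerator = 2(1) = 2; a_1 = (2)/(3/2) = 4/3
  n = 2: D(2) = 2(2 + 1/2) = 5; numerator = 2(4/3) - 1(1) = 5/3; a_2 = (5/3)/(5) = 1/3
  n = 3: D(3) = 3(3 + 1/2) = 21/2; numerator = 2(1/3) - 1(4/3) = -2/3; a_3 = (-2/3)/(21/2) = -4/63
  n = 4: D(4) = 4(4 + 1/2) = 18; numerator = 2(-4/63) - 1(1/3) = -29/63; a_4 = (-29/63)/(18) = -29/1134
  n = 5: D(5) = 5(5 + 1/2) = 55/2; numerator = 2(-29/1134) - 1(-4/63) = 1/81; a_5 = (1/81)/(55/2) = 2/4455

r = 5/2; a_0 = 1; a_1 = 4/3; a_2 = 1/3; a_3 = -4/63; a_4 = -29/1134; a_5 = 2/4455


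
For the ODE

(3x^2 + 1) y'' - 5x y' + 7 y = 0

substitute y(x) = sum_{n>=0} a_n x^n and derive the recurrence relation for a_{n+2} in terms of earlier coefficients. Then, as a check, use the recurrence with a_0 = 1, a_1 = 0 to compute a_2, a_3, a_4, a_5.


Substitute y = sum_n a_n x^n.
(1 + 3 x^2) y'' contributes (n+2)(n+1) a_{n+2} + 3 n(n-1) a_n at x^n.
-5 x y'(x) contributes -5 n a_n at x^n.
7 y(x) contributes 7 a_n at x^n.
Matching x^n: (n+2)(n+1) a_{n+2} + (3 n(n-1) - 5 n + 7) a_n = 0.
Thus a_{n+2} = (-3 n(n-1) + 5 n - 7) / ((n+1)(n+2)) * a_n.

Check with a_0 = 1, a_1 = 0 (apply the recurrence for n = 0, 1, 2, 3): a_0 = 1, a_1 = 0, a_2 = -7/2, a_3 = 0, a_4 = 7/8, a_5 = 0.

a_(n+2) = (-3 n(n-1) + 5 n - 7) / ((n+1)(n+2)) * a_n; check: a_0 = 1, a_1 = 0, a_2 = -7/2, a_3 = 0, a_4 = 7/8, a_5 = 0


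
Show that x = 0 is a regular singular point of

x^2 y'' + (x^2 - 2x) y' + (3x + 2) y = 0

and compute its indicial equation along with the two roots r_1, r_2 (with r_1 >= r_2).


Divide by x^2 to reach normal form y'' + P_1(x) y' + P_2(x) y = 0 with P_1(x) = 1 - 2/x and P_2(x) = 3/x + 2/x^2.
x = 0 is a singular point because the y'-coefficient 1 - 2/x has a pole at x = 0 and the y-coefficient 3/x + 2/x^2 has a pole at x = 0.
It is a regular singular point because x P_1(x) = p(x) = x - 2 and x^2 P_2(x) = q(x) = 3x + 2 are polynomials, hence analytic at x = 0.
p(0) = -2,  q(0) = 2.
Indicial equation: r(r-1) + p(0) r + q(0) = 0, i.e. r^2 + (p(0) - 1) r + q(0) = 0, i.e. r^2 - 3 r + 2 = 0.
Discriminant: (-3)^2 - 4(2) = 1, so r = (3 ± 1)/2.
Solving: r_1 = 2, r_2 = 1.

indicial: r^2 - 3 r + 2 = 0; roots r_1 = 2, r_2 = 1


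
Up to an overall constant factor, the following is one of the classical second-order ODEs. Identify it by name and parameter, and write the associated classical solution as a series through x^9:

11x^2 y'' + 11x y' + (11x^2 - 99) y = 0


All three coefficients share the factor 11; dividing through by 11 gives  x^2 y'' + x y' + (x^2 - 9) y = 0.
This matches the Bessel equation x^2 y'' + x y' + (x^2 - nu^2) y = 0 with nu^2 = 9, so nu = 3; the solution bounded at x = 0 is J_3(x).
Frobenius at x = 0: indicial roots ±nu; for r = nu the recurrence k(k + 2nu) c_k = -c_{k-2} gives the standard series J_nu(x) = sum_{k>=0} (-1)^k / (k! (k+nu)!) (x/2)^(2k+nu). Evaluate the first 4 terms:
  k = 0: (-1)^0 / (0! * 3! * 2^3) x^3 = 1/(1*6*8) x^3 = (1/48) x^3
  k = 1: (-1)^1 / (1! * 4! * 2^5) x^5 = -1/(1*24*32) x^5 = (-1/768) x^5
  k = 2: (-1)^2 / (2! * 5! * 2^7) x^7 = 1/(2*120*128) x^7 = (1/30720) x^7
  k = 3: (-1)^3 / (3! * 6! * 2^9) x^9 = -1/(6*720*512) x^9 = (-1/2211840) x^9
Hence J_3(x) = -x^9/2211840 + x^7/30720 - x^5/768 + x^3/48 + ....

J_3(x); series = -x^9/2211840 + x^7/30720 - x^5/768 + x^3/48


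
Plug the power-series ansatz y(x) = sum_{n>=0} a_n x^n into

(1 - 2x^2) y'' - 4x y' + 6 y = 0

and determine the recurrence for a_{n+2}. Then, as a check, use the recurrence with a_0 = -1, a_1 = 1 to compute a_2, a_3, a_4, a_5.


Substitute y = sum_n a_n x^n.
(1 - 2 x^2) y'' contributes (n+2)(n+1) a_{n+2} - 2 n(n-1) a_n at x^n.
-4 x y'(x) contributes -4 n a_n at x^n.
6 y(x) contributes 6 a_n at x^n.
Matching x^n: (n+2)(n+1) a_{n+2} + (-2 n(n-1) - 4 n + 6) a_n = 0.
Thus a_{n+2} = (2 n(n-1) + 4 n - 6) / ((n+1)(n+2)) * a_n.

Check with a_0 = -1, a_1 = 1 (apply the recurrence for n = 0, 1, 2, 3): a_0 = -1, a_1 = 1, a_2 = 3, a_3 = -1/3, a_4 = 3/2, a_5 = -3/10.

a_(n+2) = (2 n(n-1) + 4 n - 6) / ((n+1)(n+2)) * a_n; check: a_0 = -1, a_1 = 1, a_2 = 3, a_3 = -1/3, a_4 = 3/2, a_5 = -3/10


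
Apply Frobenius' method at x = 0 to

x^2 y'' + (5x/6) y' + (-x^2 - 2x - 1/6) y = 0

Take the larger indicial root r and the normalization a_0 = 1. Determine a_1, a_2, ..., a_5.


Write in Frobenius form y'' + (p(x)/x) y' + (q(x)/x^2) y = 0:
  p(x) = 5/6,  q(x) = -x^2 - 2x - 1/6.
Indicial equation: r(r-1) + (5/6) r + (-1/6) = 0 -> roots r_1 = 1/2, r_2 = -1/3.
Take r = r_1 = 1/2. Let y(x) = x^r sum_{n>=0} a_n x^n with a_0 = 1.
Substitute y = x^r sum a_n x^n and match x^{r+n}. The recurrence is
  D(n) a_n - 2 a_{n-1} - 1 a_{n-2} = 0,  where D(n) = (r+n)(r+n-1) + (5/6)(r+n) + (-1/6).
  a_n = [2 a_{n-1} + 1 a_{n-2}] / D(n).
Since the indicial polynomial factors as (r - r_1)(r - r_2), D(n) = (r_1 + n - r_1)(r_1 + n - r_2) = n(n + 5/6).
Evaluating step by step (a_0 = 1):
  n = 1: D(1) = 1(1 + 5/6) = 11/6; numerator = 2(1) = 2; a_1 = (2)/(11/6) = 12/11
  n = 2: D(2) = 2(2 + 5/6) = 17/3; numerator = 2(12/11) + 1(1) = 35/11; a_2 = (35/11)/(17/3) = 105/187
  n = 3: D(3) = 3(3 + 5/6) = 23/2; numerator = 2(105/187) + 1(12/11) = 414/187; a_3 = (414/187)/(23/2) = 36/187
  n = 4: D(4) = 4(4 + 5/6) = 58/3; numerator = 2(36/187) + 1(105/187) = 177/187; a_4 = (177/187)/(58/3) = 531/10846
  n = 5: D(5) = 5(5 + 5/6) = 175/6; numerator = 2(531/10846) + 1(36/187) = 1575/5423; a_5 = (1575/5423)/(175/6) = 54/5423

r = 1/2; a_0 = 1; a_1 = 12/11; a_2 = 105/187; a_3 = 36/187; a_4 = 531/10846; a_5 = 54/5423


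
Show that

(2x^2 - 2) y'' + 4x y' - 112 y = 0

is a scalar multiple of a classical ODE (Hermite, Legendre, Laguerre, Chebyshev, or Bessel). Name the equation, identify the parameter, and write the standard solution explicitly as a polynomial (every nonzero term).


All three coefficients share the factor -2; dividing through by -2 gives  (1 - x^2) y'' - 2x y' + 56 y = 0.
This matches the Legendre equation (1 - x^2) y'' - 2x y' + n(n+1) y = 0 (note the -2x y' term) with n(n+1) = 56, so n = 7; the polynomial solution is P_7(x).
With y = sum_k a_k x^k, matching x^k gives (k+2)(k+1) a_{k+2} = [k(k+1) - n(n+1)] a_k = (k - 7)(k + 8) a_k. The right side vanishes at k = 7, so the series with the parity of 7 terminates at degree 7.
Standard normalization (P_n(1) = 1): leading coefficient (2n)!/(2^n (n!)^2) = 87178291200/(128*25401600) = 429/16, so a_7 = 429/16. Work downward with a_k = (k+1)(k+2) a_{k+2} / ((k - 7)(k + 8)):
  a_5 = (6)(7)(429/16) / ((5 - 7)(5 + 8)) = (9009/8)/(-26) = -693/16
  a_3 = (4)(5)(-693/16) / ((3 - 7)(3 + 8)) = (-3465/4)/(-44) = 315/16
  a_1 = (2)(3)(315/16) / ((1 - 7)(1 + 8)) = (945/8)/(-54) = -35/16
Hence P_7(x) = 429 x^7/16 - 693 x^5/16 + 315 x^3/16 - 35 x/16.

P_7(x); series = 429 x^7/16 - 693 x^5/16 + 315 x^3/16 - 35 x/16


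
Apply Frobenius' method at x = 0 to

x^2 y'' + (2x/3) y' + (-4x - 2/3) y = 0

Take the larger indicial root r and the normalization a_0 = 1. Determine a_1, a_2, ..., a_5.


Write in Frobenius form y'' + (p(x)/x) y' + (q(x)/x^2) y = 0:
  p(x) = 2/3,  q(x) = -4x - 2/3.
Indicial equation: r(r-1) + (2/3) r + (-2/3) = 0 -> roots r_1 = 1, r_2 = -2/3.
Take r = r_1 = 1. Let y(x) = x^r sum_{n>=0} a_n x^n with a_0 = 1.
Substitute y = x^r sum a_n x^n and match x^{r+n}. The recurrence is
  D(n) a_n - 4 a_{n-1} = 0,  where D(n) = (r+n)(r+n-1) + (2/3)(r+n) + (-2/3).
  a_n = 4 / D(n) * a_{n-1}.
Since the indicial polynomial factors as (r - r_1)(r - r_2), D(n) = (r_1 + n - r_1)(r_1 + n - r_2) = n(n + 5/3).
Evaluating step by step (a_0 = 1):
  n = 1: D(1) = 1(1 + 5/3) = 8/3; numerator = 4(1) = 4; a_1 = (4)/(8/3) = 3/2
  n = 2: D(2) = 2(2 + 5/3) = 22/3; numerator = 4(3/2) = 6; a_2 = (6)/(22/3) = 9/11
  n = 3: D(3) = 3(3 + 5/3) = 14; numerator = 4(9/11) = 36/11; a_3 = (36/11)/(14) = 18/77
  n = 4: D(4) = 4(4 + 5/3) = 68/3; numerator = 4(18/77) = 72/77; a_4 = (72/77)/(68/3) = 54/1309
  n = 5: D(5) = 5(5 + 5/3) = 100/3; numerator = 4(54/1309) = 216/1309; a_5 = (216/1309)/(100/3) = 162/32725

r = 1; a_0 = 1; a_1 = 3/2; a_2 = 9/11; a_3 = 18/77; a_4 = 54/1309; a_5 = 162/32725


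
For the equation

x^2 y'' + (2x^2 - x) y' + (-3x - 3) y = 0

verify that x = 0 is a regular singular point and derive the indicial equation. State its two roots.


Divide by x^2 to reach normal form y'' + P_1(x) y' + P_2(x) y = 0 with P_1(x) = 2 - 1/x and P_2(x) = -3/x - 3/x^2.
x = 0 is a singular point because the y'-coefficient 2 - 1/x has a pole at x = 0 and the y-coefficient -3/x - 3/x^2 has a pole at x = 0.
It is a regular singular point because x P_1(x) = p(x) = 2x - 1 and x^2 P_2(x) = q(x) = -3x - 3 are polynomials, hence analytic at x = 0.
p(0) = -1,  q(0) = -3.
Indicial equation: r(r-1) + p(0) r + q(0) = 0, i.e. r^2 + (p(0) - 1) r + q(0) = 0, i.e. r^2 - 2 r - 3 = 0.
Discriminant: (-2)^2 - 4(-3) = 16, so r = (2 ± 4)/2.
Solving: r_1 = 3, r_2 = -1.

indicial: r^2 - 2 r - 3 = 0; roots r_1 = 3, r_2 = -1


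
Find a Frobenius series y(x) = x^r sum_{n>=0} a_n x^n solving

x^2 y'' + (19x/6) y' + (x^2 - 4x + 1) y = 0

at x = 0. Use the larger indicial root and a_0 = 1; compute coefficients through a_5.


Write in Frobenius form y'' + (p(x)/x) y' + (q(x)/x^2) y = 0:
  p(x) = 19/6,  q(x) = x^2 - 4x + 1.
Indicial equation: r(r-1) + (19/6) r + (1) = 0 -> roots r_1 = -2/3, r_2 = -3/2.
Take r = r_1 = -2/3. Let y(x) = x^r sum_{n>=0} a_n x^n with a_0 = 1.
Substitute y = x^r sum a_n x^n and match x^{r+n}. The recurrence is
  D(n) a_n - 4 a_{n-1} + 1 a_{n-2} = 0,  where D(n) = (r+n)(r+n-1) + (19/6)(r+n) + (1).
  a_n = [4 a_{n-1} - 1 a_{n-2}] / D(n).
Since the indicial polynomial factors as (r - r_1)(r - r_2), D(n) = (r_1 + n - r_1)(r_1 + n - r_2) = n(n + 5/6).
Evaluating step by step (a_0 = 1):
  n = 1: D(1) = 1(1 + 5/6) = 11/6; numerator = 4(1) = 4; a_1 = (4)/(11/6) = 24/11
  n = 2: D(2) = 2(2 + 5/6) = 17/3; numerator = 4(24/11) - 1(1) = 85/11; a_2 = (85/11)/(17/3) = 15/11
  n = 3: D(3) = 3(3 + 5/6) = 23/2; numerator = 4(15/11) - 1(24/11) = 36/11; a_3 = (36/11)/(23/2) = 72/253
  n = 4: D(4) = 4(4 + 5/6) = 58/3; numerator = 4(72/253) - 1(15/11) = -57/253; a_4 = (-57/253)/(58/3) = -171/14674
  n = 5: D(5) = 5(5 + 5/6) = 175/6; numerator = 4(-171/14674) - 1(72/253) = -2430/7337; a_5 = (-2430/7337)/(175/6) = -2916/256795

r = -2/3; a_0 = 1; a_1 = 24/11; a_2 = 15/11; a_3 = 72/253; a_4 = -171/14674; a_5 = -2916/256795


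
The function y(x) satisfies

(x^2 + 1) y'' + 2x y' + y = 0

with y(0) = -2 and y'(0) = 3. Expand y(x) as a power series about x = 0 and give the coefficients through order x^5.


Ansatz: y(x) = sum_{n>=0} a_n x^n, so y'(x) = sum_{n>=1} n a_n x^(n-1) and y''(x) = sum_{n>=2} n(n-1) a_n x^(n-2).
Substitute into P(x) y'' + Q(x) y' + R(x) y = 0 with P(x) = x^2 + 1, Q(x) = 2x, R(x) = 1, and match powers of x.
Initial conditions: a_0 = -2, a_1 = 3.
Setting the coefficient of each power of x to zero and solving order by order (substituting the coefficients already found):
  x^0: 2 a_2 + a_0 = 0  ->  2 a_2 = -a_0 = 2  ->  a_2 = 1
  x^1: 6 a_3 + 3 a_1 = 0  ->  6 a_3 = -3 a_1 = -9  ->  a_3 = -3/2
  x^2: 12 a_4 + 7 a_2 = 0  ->  12 a_4 = -7 a_2 = -7  ->  a_4 = -7/12
  x^3: 20 a_5 + 13 a_3 = 0  ->  20 a_5 = -13 a_3 = 39/2  ->  a_5 = 39/40
Truncated series: y(x) = -2 + 3 x + x^2 - (3/2) x^3 - (7/12) x^4 + (39/40) x^5 + O(x^6).

a_0 = -2; a_1 = 3; a_2 = 1; a_3 = -3/2; a_4 = -7/12; a_5 = 39/40


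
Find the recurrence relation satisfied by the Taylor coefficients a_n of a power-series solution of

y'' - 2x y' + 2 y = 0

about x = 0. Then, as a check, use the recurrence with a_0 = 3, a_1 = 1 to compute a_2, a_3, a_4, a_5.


Substitute y = sum_n a_n x^n.
y''(x) has coefficient (n+2)(n+1) a_{n+2} at x^n;
-2 x y'(x) has coefficient -2 n a_n at x^n (shift);
2 y(x) has coefficient 2 a_n at x^n.
Matching x^n: (n+2)(n+1) a_{n+2} + (-2n + 2) a_n = 0.
Thus a_{n+2} = (2n - 2) / ((n+1)(n+2)) * a_n.

Check with a_0 = 3, a_1 = 1 (apply the recurrence for n = 0, 1, 2, 3): a_0 = 3, a_1 = 1, a_2 = -3, a_3 = 0, a_4 = -1/2, a_5 = 0.

a_(n+2) = (2n - 2) / ((n+1)(n+2)) * a_n; check: a_0 = 3, a_1 = 1, a_2 = -3, a_3 = 0, a_4 = -1/2, a_5 = 0


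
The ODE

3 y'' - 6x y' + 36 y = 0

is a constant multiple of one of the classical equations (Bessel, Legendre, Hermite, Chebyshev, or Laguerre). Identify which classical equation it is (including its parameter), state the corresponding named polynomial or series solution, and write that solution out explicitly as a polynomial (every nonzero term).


All three coefficients share the factor 3; dividing through by 3 gives  y'' - 2x y' + 12 y = 0.
This matches the Hermite equation y'' - 2x y' + 2n y = 0 with 2n = 12, so n = 6; the polynomial solution is H_6(x).
With y = sum_k a_k x^k, matching x^k gives (k+2)(k+1) a_{k+2} = 2(k - n) a_k = 2(k - 6) a_k. The right side vanishes at k = 6, so the series with the parity of 6 terminates at degree 6.
Standard normalization: leading coefficient of H_n is 2^n, so a_6 = 2^6 = 64. Work downward with a_k = (k+1)(k+2) a_{k+2} / (2(k - n)):
  a_4 = (5)(6)(64) / (2(4 - 6)) = 1920/(-4) = -480
  a_2 = (3)(4)(-480) / (2(2 - 6)) = -5760/(-8) = 720
  a_0 = (1)(2)(720) / (2(0 - 6)) = 1440/(-12) = -120
Hence H_6(x) = 64 x^6 - 480 x^4 + 720 x^2 - 120.

H_6(x); series = 64 x^6 - 480 x^4 + 720 x^2 - 120


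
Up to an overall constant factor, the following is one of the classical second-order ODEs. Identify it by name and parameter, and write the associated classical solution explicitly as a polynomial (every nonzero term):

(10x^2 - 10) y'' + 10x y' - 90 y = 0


All three coefficients share the factor -10; dividing through by -10 gives  (1 - x^2) y'' - x y' + 9 y = 0.
This matches the Chebyshev equation (1 - x^2) y'' - x y' + n^2 y = 0 (note the -x y' term, not -2x y') with n^2 = 9, so n = 3; the polynomial solution is T_3(x).
With y = sum_k a_k x^k, matching x^k gives (k+2)(k+1) a_{k+2} = (k^2 - n^2) a_k = (k - 3)(k + 3) a_k. The right side vanishes at k = 3, so the series with the parity of 3 terminates at degree 3.
Standard normalization: leading coefficient of T_n is 2^(n-1), so a_3 = 2^2 = 4. Work downward with a_k = (k+1)(k+2) a_{k+2} / ((k - 3)(k + 3)):
  a_1 = (2)(3)(4) / ((1 - 3)(1 + 3)) = 24/(-8) = -3
Hence T_3(x) = 4 x^3 - 3 x.

T_3(x); series = 4 x^3 - 3 x


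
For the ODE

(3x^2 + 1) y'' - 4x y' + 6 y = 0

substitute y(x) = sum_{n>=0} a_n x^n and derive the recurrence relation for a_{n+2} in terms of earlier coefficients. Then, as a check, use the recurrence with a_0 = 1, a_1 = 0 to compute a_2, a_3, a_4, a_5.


Substitute y = sum_n a_n x^n.
(1 + 3 x^2) y'' contributes (n+2)(n+1) a_{n+2} + 3 n(n-1) a_n at x^n.
-4 x y'(x) contributes -4 n a_n at x^n.
6 y(x) contributes 6 a_n at x^n.
Matching x^n: (n+2)(n+1) a_{n+2} + (3 n(n-1) - 4 n + 6) a_n = 0.
Thus a_{n+2} = (-3 n(n-1) + 4 n - 6) / ((n+1)(n+2)) * a_n.

Check with a_0 = 1, a_1 = 0 (apply the recurrence for n = 0, 1, 2, 3): a_0 = 1, a_1 = 0, a_2 = -3, a_3 = 0, a_4 = 1, a_5 = 0.

a_(n+2) = (-3 n(n-1) + 4 n - 6) / ((n+1)(n+2)) * a_n; check: a_0 = 1, a_1 = 0, a_2 = -3, a_3 = 0, a_4 = 1, a_5 = 0


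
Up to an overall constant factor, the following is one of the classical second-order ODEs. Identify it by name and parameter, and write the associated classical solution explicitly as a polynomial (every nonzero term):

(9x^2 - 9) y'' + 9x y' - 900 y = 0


All three coefficients share the factor -9; dividing through by -9 gives  (1 - x^2) y'' - x y' + 100 y = 0.
This matches the Chebyshev equation (1 - x^2) y'' - x y' + n^2 y = 0 (note the -x y' term, not -2x y') with n^2 = 100, so n = 10; the polynomial solution is T_10(x).
With y = sum_k a_k x^k, matching x^k gives (k+2)(k+1) a_{k+2} = (k^2 - n^2) a_k = (k - 10)(k + 10) a_k. The right side vanishes at k = 10, so the series with the parity of 10 terminates at degree 10.
Standard normalization: leading coefficient of T_n is 2^(n-1), so a_10 = 2^9 = 512. Work downward with a_k = (k+1)(k+2) a_{k+2} / ((k - 10)(k + 10)):
  a_8 = (9)(10)(512) / ((8 - 10)(8 + 10)) = 46080/(-36) = -1280
  a_6 = (7)(8)(-1280) / ((6 - 10)(6 + 10)) = -71680/(-64) = 1120
  a_4 = (5)(6)(1120) / ((4 - 10)(4 + 10)) = 33600/(-84) = -400
  a_2 = (3)(4)(-400) / ((2 - 10)(2 + 10)) = -4800/(-96) = 50
  a_0 = (1)(2)(50) / ((0 - 10)(0 + 10)) = 100/(-100) = -1
Hence T_10(x) = 512 x^10 - 1280 x^8 + 1120 x^6 - 400 x^4 + 50 x^2 - 1.

T_10(x); series = 512 x^10 - 1280 x^8 + 1120 x^6 - 400 x^4 + 50 x^2 - 1


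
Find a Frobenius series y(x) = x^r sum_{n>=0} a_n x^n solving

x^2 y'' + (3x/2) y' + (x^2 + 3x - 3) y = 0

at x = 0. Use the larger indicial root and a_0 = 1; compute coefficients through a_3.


Write in Frobenius form y'' + (p(x)/x) y' + (q(x)/x^2) y = 0:
  p(x) = 3/2,  q(x) = x^2 + 3x - 3.
Indicial equation: r(r-1) + (3/2) r + (-3) = 0 -> roots r_1 = 3/2, r_2 = -2.
Take r = r_1 = 3/2. Let y(x) = x^r sum_{n>=0} a_n x^n with a_0 = 1.
Substitute y = x^r sum a_n x^n and match x^{r+n}. The recurrence is
  D(n) a_n + 3 a_{n-1} + 1 a_{n-2} = 0,  where D(n) = (r+n)(r+n-1) + (3/2)(r+n) + (-3).
  a_n = [-3 a_{n-1} - 1 a_{n-2}] / D(n).
Since the indicial polynomial factors as (r - r_1)(r - r_2), D(n) = (r_1 + n - r_1)(r_1 + n - r_2) = n(n + 7/2).
Evaluating step by step (a_0 = 1):
  n = 1: D(1) = 1(1 + 7/2) = 9/2; numerator = -3(1) = -3; a_1 = (-3)/(9/2) = -2/3
  n = 2: D(2) = 2(2 + 7/2) = 11; numerator = -3(-2/3) - 1(1) = 1; a_2 = (1)/(11) = 1/11
  n = 3: D(3) = 3(3 + 7/2) = 39/2; numerator = -3(1/11) - 1(-2/3) = 13/33; a_3 = (13/33)/(39/2) = 2/99

r = 3/2; a_0 = 1; a_1 = -2/3; a_2 = 1/11; a_3 = 2/99


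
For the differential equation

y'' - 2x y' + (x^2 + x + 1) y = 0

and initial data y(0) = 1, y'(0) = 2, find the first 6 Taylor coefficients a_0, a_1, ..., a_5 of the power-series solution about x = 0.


Ansatz: y(x) = sum_{n>=0} a_n x^n, so y'(x) = sum_{n>=1} n a_n x^(n-1) and y''(x) = sum_{n>=2} n(n-1) a_n x^(n-2).
Substitute into P(x) y'' + Q(x) y' + R(x) y = 0 with P(x) = 1, Q(x) = -2x, R(x) = x^2 + x + 1, and match powers of x.
Initial conditions: a_0 = 1, a_1 = 2.
Setting the coefficient of each power of x to zero and solving order by order (substituting the coefficients already found):
  x^0: 2 a_2 + a_0 = 0  ->  2 a_2 = -a_0 = -1  ->  a_2 = -1/2
  x^1: 6 a_3 - a_1 + a_0 = 0  ->  6 a_3 = a_1 - a_0 = 1  ->  a_3 = 1/6
  x^2: 12 a_4 - 3 a_2 + a_1 + a_0 = 0  ->  12 a_4 = 3 a_2 - a_1 - a_0 = -9/2  ->  a_4 = -3/8
  x^3: 20 a_5 - 5 a_3 + a_2 + a_1 = 0  ->  20 a_5 = 5 a_3 - a_2 - a_1 = -2/3  ->  a_5 = -1/30
Truncated series: y(x) = 1 + 2 x - (1/2) x^2 + (1/6) x^3 - (3/8) x^4 - (1/30) x^5 + O(x^6).

a_0 = 1; a_1 = 2; a_2 = -1/2; a_3 = 1/6; a_4 = -3/8; a_5 = -1/30


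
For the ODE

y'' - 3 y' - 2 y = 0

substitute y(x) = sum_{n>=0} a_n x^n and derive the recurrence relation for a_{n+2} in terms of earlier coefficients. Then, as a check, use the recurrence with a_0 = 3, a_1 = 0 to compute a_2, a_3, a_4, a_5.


Substitute y = sum_n a_n x^n.
y''(x) has coefficient (n+2)(n+1) a_{n+2} at x^n;
-3 y'(x) has coefficient -3 (n+1) a_{n+1} at x^n;
-2 y(x) has coefficient -2 a_n at x^n.
Matching x^n: (n+2)(n+1) a_{n+2} - 3 (n+1) a_{n+1} - 2 a_n = 0.
Thus a_{n+2} = [3 (n+1) a_{n+1} + 2 a_n] / ((n+1)(n+2)).

Check with a_0 = 3, a_1 = 0 (apply the recurrence for n = 0, 1, 2, 3): a_0 = 3, a_1 = 0, a_2 = 3, a_3 = 3, a_4 = 11/4, a_5 = 39/20.

a_(n+2) = [3 (n+1) a_(n+1) + 2 a_n] / ((n+1)(n+2)); check: a_0 = 3, a_1 = 0, a_2 = 3, a_3 = 3, a_4 = 11/4, a_5 = 39/20


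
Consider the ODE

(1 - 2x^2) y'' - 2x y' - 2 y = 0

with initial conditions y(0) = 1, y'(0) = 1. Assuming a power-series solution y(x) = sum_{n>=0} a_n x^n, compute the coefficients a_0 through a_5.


Ansatz: y(x) = sum_{n>=0} a_n x^n, so y'(x) = sum_{n>=1} n a_n x^(n-1) and y''(x) = sum_{n>=2} n(n-1) a_n x^(n-2).
Substitute into P(x) y'' + Q(x) y' + R(x) y = 0 with P(x) = 1 - 2x^2, Q(x) = -2x, R(x) = -2, and match powers of x.
Initial conditions: a_0 = 1, a_1 = 1.
Setting the coefficient of each power of x to zero and solving order by order (substituting the coefficients already found):
  x^0: 2 a_2 - 2 a_0 = 0  ->  2 a_2 = 2 a_0 = 2  ->  a_2 = 1
  x^1: 6 a_3 - 4 a_1 = 0  ->  6 a_3 = 4 a_1 = 4  ->  a_3 = 2/3
  x^2: 12 a_4 - 10 a_2 = 0  ->  12 a_4 = 10 a_2 = 10  ->  a_4 = 5/6
  x^3: 20 a_5 - 20 a_3 = 0  ->  20 a_5 = 20 a_3 = 40/3  ->  a_5 = 2/3
Truncated series: y(x) = 1 + x + x^2 + (2/3) x^3 + (5/6) x^4 + (2/3) x^5 + O(x^6).

a_0 = 1; a_1 = 1; a_2 = 1; a_3 = 2/3; a_4 = 5/6; a_5 = 2/3


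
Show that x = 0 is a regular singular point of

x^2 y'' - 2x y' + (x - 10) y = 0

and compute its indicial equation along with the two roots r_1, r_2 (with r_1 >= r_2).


Divide by x^2 to reach normal form y'' + P_1(x) y' + P_2(x) y = 0 with P_1(x) = -2/x and P_2(x) = 1/x - 10/x^2.
x = 0 is a singular point because the y'-coefficient -2/x has a pole at x = 0 and the y-coefficient 1/x - 10/x^2 has a pole at x = 0.
It is a regular singular point because x P_1(x) = p(x) = -2 and x^2 P_2(x) = q(x) = x - 10 are polynomials, hence analytic at x = 0.
p(0) = -2,  q(0) = -10.
Indicial equation: r(r-1) + p(0) r + q(0) = 0, i.e. r^2 + (p(0) - 1) r + q(0) = 0, i.e. r^2 - 3 r - 10 = 0.
Discriminant: (-3)^2 - 4(-10) = 49, so r = (3 ± 7)/2.
Solving: r_1 = 5, r_2 = -2.

indicial: r^2 - 3 r - 10 = 0; roots r_1 = 5, r_2 = -2


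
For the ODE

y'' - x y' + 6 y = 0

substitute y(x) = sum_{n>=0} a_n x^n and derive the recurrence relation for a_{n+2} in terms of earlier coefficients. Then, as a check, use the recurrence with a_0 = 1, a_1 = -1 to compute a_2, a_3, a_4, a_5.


Substitute y = sum_n a_n x^n.
y''(x) has coefficient (n+2)(n+1) a_{n+2} at x^n;
-x y'(x) has coefficient -n a_n at x^n (shift);
6 y(x) has coefficient 6 a_n at x^n.
Matching x^n: (n+2)(n+1) a_{n+2} + (-n + 6) a_n = 0.
Thus a_{n+2} = (n - 6) / ((n+1)(n+2)) * a_n.

Check with a_0 = 1, a_1 = -1 (apply the recurrence for n = 0, 1, 2, 3): a_0 = 1, a_1 = -1, a_2 = -3, a_3 = 5/6, a_4 = 1, a_5 = -1/8.

a_(n+2) = (n - 6) / ((n+1)(n+2)) * a_n; check: a_0 = 1, a_1 = -1, a_2 = -3, a_3 = 5/6, a_4 = 1, a_5 = -1/8


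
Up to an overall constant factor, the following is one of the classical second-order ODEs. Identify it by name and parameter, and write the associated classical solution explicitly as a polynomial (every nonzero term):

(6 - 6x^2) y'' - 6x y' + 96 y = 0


All three coefficients share the factor 6; dividing through by 6 gives  (1 - x^2) y'' - x y' + 16 y = 0.
This matches the Chebyshev equation (1 - x^2) y'' - x y' + n^2 y = 0 (note the -x y' term, not -2x y') with n^2 = 16, so n = 4; the polynomial solution is T_4(x).
With y = sum_k a_k x^k, matching x^k gives (k+2)(k+1) a_{k+2} = (k^2 - n^2) a_k = (k - 4)(k + 4) a_k. The right side vanishes at k = 4, so the series with the parity of 4 terminates at degree 4.
Standard normalization: leading coefficient of T_n is 2^(n-1), so a_4 = 2^3 = 8. Work downward with a_k = (k+1)(k+2) a_{k+2} / ((k - 4)(k + 4)):
  a_2 = (3)(4)(8) / ((2 - 4)(2 + 4)) = 96/(-12) = -8
  a_0 = (1)(2)(-8) / ((0 - 4)(0 + 4)) = -16/(-16) = 1
Hence T_4(x) = 8 x^4 - 8 x^2 + 1.

T_4(x); series = 8 x^4 - 8 x^2 + 1


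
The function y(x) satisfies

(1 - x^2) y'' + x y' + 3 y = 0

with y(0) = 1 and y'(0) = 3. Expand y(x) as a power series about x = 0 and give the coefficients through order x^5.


Ansatz: y(x) = sum_{n>=0} a_n x^n, so y'(x) = sum_{n>=1} n a_n x^(n-1) and y''(x) = sum_{n>=2} n(n-1) a_n x^(n-2).
Substitute into P(x) y'' + Q(x) y' + R(x) y = 0 with P(x) = 1 - x^2, Q(x) = x, R(x) = 3, and match powers of x.
Initial conditions: a_0 = 1, a_1 = 3.
Setting the coefficient of each power of x to zero and solving order by order (substituting the coefficients already found):
  x^0: 2 a_2 + 3 a_0 = 0  ->  2 a_2 = -3 a_0 = -3  ->  a_2 = -3/2
  x^1: 6 a_3 + 4 a_1 = 0  ->  6 a_3 = -4 a_1 = -12  ->  a_3 = -2
  x^2: 12 a_4 + 3 a_2 = 0  ->  12 a_4 = -3 a_2 = 9/2  ->  a_4 = 3/8
  x^3: 20 a_5 = 0  ->  a_5 = 0
Truncated series: y(x) = 1 + 3 x - (3/2) x^2 - 2 x^3 + (3/8) x^4 + O(x^6).

a_0 = 1; a_1 = 3; a_2 = -3/2; a_3 = -2; a_4 = 3/8; a_5 = 0


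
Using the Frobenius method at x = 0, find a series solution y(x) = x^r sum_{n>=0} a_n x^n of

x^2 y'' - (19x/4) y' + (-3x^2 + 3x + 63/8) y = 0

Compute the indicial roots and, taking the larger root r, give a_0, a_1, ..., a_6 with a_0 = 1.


Write in Frobenius form y'' + (p(x)/x) y' + (q(x)/x^2) y = 0:
  p(x) = -19/4,  q(x) = -3x^2 + 3x + 63/8.
Indicial equation: r(r-1) + (-19/4) r + (63/8) = 0 -> roots r_1 = 7/2, r_2 = 9/4.
Take r = r_1 = 7/2. Let y(x) = x^r sum_{n>=0} a_n x^n with a_0 = 1.
Substitute y = x^r sum a_n x^n and match x^{r+n}. The recurrence is
  D(n) a_n + 3 a_{n-1} - 3 a_{n-2} = 0,  where D(n) = (r+n)(r+n-1) + (-19/4)(r+n) + (63/8).
  a_n = [-3 a_{n-1} + 3 a_{n-2}] / D(n).
Since the indicial polynomial factors as (r - r_1)(r - r_2), D(n) = (r_1 + n - r_1)(r_1 + n - r_2) = n(n + 5/4).
Evaluating step by step (a_0 = 1):
  n = 1: D(1) = 1(1 + 5/4) = 9/4; numerator = -3(1) = -3; a_1 = (-3)/(9/4) = -4/3
  n = 2: D(2) = 2(2 + 5/4) = 13/2; numerator = -3(-4/3) + 3(1) = 7; a_2 = (7)/(13/2) = 14/13
  n = 3: D(3) = 3(3 + 5/4) = 51/4; numerator = -3(14/13) + 3(-4/3) = -94/13; a_3 = (-94/13)/(51/4) = -376/663
  n = 4: D(4) = 4(4 + 5/4) = 21; numerator = -3(-376/663) + 3(14/13) = 1090/221; a_4 = (1090/221)/(21) = 1090/4641
  n = 5: D(5) = 5(5 + 5/4) = 125/4; numerator = -3(1090/4641) + 3(-376/663) = -3722/1547; a_5 = (-3722/1547)/(125/4) = -14888/193375
  n = 6: D(6) = 6(6 + 5/4) = 87/2; numerator = -3(-14888/193375) + 3(1090/4641) = 10642/11375; a_6 = (10642/11375)/(87/2) = 21284/989625

r = 7/2; a_0 = 1; a_1 = -4/3; a_2 = 14/13; a_3 = -376/663; a_4 = 1090/4641; a_5 = -14888/193375; a_6 = 21284/989625


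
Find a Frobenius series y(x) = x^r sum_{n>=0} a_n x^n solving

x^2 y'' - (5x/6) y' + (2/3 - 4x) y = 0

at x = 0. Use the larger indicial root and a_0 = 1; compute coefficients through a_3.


Write in Frobenius form y'' + (p(x)/x) y' + (q(x)/x^2) y = 0:
  p(x) = -5/6,  q(x) = 2/3 - 4x.
Indicial equation: r(r-1) + (-5/6) r + (2/3) = 0 -> roots r_1 = 4/3, r_2 = 1/2.
Take r = r_1 = 4/3. Let y(x) = x^r sum_{n>=0} a_n x^n with a_0 = 1.
Substitute y = x^r sum a_n x^n and match x^{r+n}. The recurrence is
  D(n) a_n - 4 a_{n-1} = 0,  where D(n) = (r+n)(r+n-1) + (-5/6)(r+n) + (2/3).
  a_n = 4 / D(n) * a_{n-1}.
Since the indicial polynomial factors as (r - r_1)(r - r_2), D(n) = (r_1 + n - r_1)(r_1 + n - r_2) = n(n + 5/6).
Evaluating step by step (a_0 = 1):
  n = 1: D(1) = 1(1 + 5/6) = 11/6; numerator = 4(1) = 4; a_1 = (4)/(11/6) = 24/11
  n = 2: D(2) = 2(2 + 5/6) = 17/3; numerator = 4(24/11) = 96/11; a_2 = (96/11)/(17/3) = 288/187
  n = 3: D(3) = 3(3 + 5/6) = 23/2; numerator = 4(288/187) = 1152/187; a_3 = (1152/187)/(23/2) = 2304/4301

r = 4/3; a_0 = 1; a_1 = 24/11; a_2 = 288/187; a_3 = 2304/4301


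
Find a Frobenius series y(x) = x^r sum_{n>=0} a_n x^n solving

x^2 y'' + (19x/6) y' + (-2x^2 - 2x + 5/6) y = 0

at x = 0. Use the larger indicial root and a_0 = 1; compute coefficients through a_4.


Write in Frobenius form y'' + (p(x)/x) y' + (q(x)/x^2) y = 0:
  p(x) = 19/6,  q(x) = -2x^2 - 2x + 5/6.
Indicial equation: r(r-1) + (19/6) r + (5/6) = 0 -> roots r_1 = -1/2, r_2 = -5/3.
Take r = r_1 = -1/2. Let y(x) = x^r sum_{n>=0} a_n x^n with a_0 = 1.
Substitute y = x^r sum a_n x^n and match x^{r+n}. The recurrence is
  D(n) a_n - 2 a_{n-1} - 2 a_{n-2} = 0,  where D(n) = (r+n)(r+n-1) + (19/6)(r+n) + (5/6).
  a_n = [2 a_{n-1} + 2 a_{n-2}] / D(n).
Since the indicial polynomial factors as (r - r_1)(r - r_2), D(n) = (r_1 + n - r_1)(r_1 + n - r_2) = n(n + 7/6).
Evaluating step by step (a_0 = 1):
  n = 1: D(1) = 1(1 + 7/6) = 13/6; numerator = 2(1) = 2; a_1 = (2)/(13/6) = 12/13
  n = 2: D(2) = 2(2 + 7/6) = 19/3; numerator = 2(12/13) + 2(1) = 50/13; a_2 = (50/13)/(19/3) = 150/247
  n = 3: D(3) = 3(3 + 7/6) = 25/2; numerator = 2(150/247) + 2(12/13) = 756/247; a_3 = (756/247)/(25/2) = 1512/6175
  n = 4: D(4) = 4(4 + 7/6) = 62/3; numerator = 2(1512/6175) + 2(150/247) = 10524/6175; a_4 = (10524/6175)/(62/3) = 15786/191425

r = -1/2; a_0 = 1; a_1 = 12/13; a_2 = 150/247; a_3 = 1512/6175; a_4 = 15786/191425


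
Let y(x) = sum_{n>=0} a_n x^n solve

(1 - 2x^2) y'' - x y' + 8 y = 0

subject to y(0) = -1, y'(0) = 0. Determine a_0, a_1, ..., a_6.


Ansatz: y(x) = sum_{n>=0} a_n x^n, so y'(x) = sum_{n>=1} n a_n x^(n-1) and y''(x) = sum_{n>=2} n(n-1) a_n x^(n-2).
Substitute into P(x) y'' + Q(x) y' + R(x) y = 0 with P(x) = 1 - 2x^2, Q(x) = -x, R(x) = 8, and match powers of x.
Initial conditions: a_0 = -1, a_1 = 0.
Setting the coefficient of each power of x to zero and solving order by order (substituting the coefficients already found):
  x^0: 2 a_2 + 8 a_0 = 0  ->  2 a_2 = -8 a_0 = 8  ->  a_2 = 4
  x^1: 6 a_3 + 7 a_1 = 0  ->  6 a_3 = -7 a_1 = 0  ->  a_3 = 0
  x^2: 12 a_4 + 2 a_2 = 0  ->  12 a_4 = -2 a_2 = -8  ->  a_4 = -2/3
  x^3: 20 a_5 - 7 a_3 = 0  ->  20 a_5 = 7 a_3 = 0  ->  a_5 = 0
  x^4: 30 a_6 - 20 a_4 = 0  ->  30 a_6 = 20 a_4 = -40/3  ->  a_6 = -4/9
Truncated series: y(x) = -1 + 4 x^2 - (2/3) x^4 - (4/9) x^6 + O(x^7).

a_0 = -1; a_1 = 0; a_2 = 4; a_3 = 0; a_4 = -2/3; a_5 = 0; a_6 = -4/9


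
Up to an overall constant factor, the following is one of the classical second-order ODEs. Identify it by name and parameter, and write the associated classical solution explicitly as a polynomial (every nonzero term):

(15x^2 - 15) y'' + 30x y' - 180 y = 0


All three coefficients share the factor -15; dividing through by -15 gives  (1 - x^2) y'' - 2x y' + 12 y = 0.
This matches the Legendre equation (1 - x^2) y'' - 2x y' + n(n+1) y = 0 (note the -2x y' term) with n(n+1) = 12, so n = 3; the polynomial solution is P_3(x).
With y = sum_k a_k x^k, matching x^k gives (k+2)(k+1) a_{k+2} = [k(k+1) - n(n+1)] a_k = (k - 3)(k + 4) a_k. The right side vanishes at k = 3, so the series with the parity of 3 terminates at degree 3.
Standard normalization (P_n(1) = 1): leading coefficient (2n)!/(2^n (n!)^2) = 720/(8*36) = 5/2, so a_3 = 5/2. Work downward with a_k = (k+1)(k+2) a_{k+2} / ((k - 3)(k + 4)):
  a_1 = (2)(3)(5/2) / ((1 - 3)(1 + 4)) = 15/(-10) = -3/2
Hence P_3(x) = 5 x^3/2 - 3 x/2.

P_3(x); series = 5 x^3/2 - 3 x/2


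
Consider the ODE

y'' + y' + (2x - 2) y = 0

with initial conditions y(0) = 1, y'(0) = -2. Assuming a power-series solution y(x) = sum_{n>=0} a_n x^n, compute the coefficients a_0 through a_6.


Ansatz: y(x) = sum_{n>=0} a_n x^n, so y'(x) = sum_{n>=1} n a_n x^(n-1) and y''(x) = sum_{n>=2} n(n-1) a_n x^(n-2).
Substitute into P(x) y'' + Q(x) y' + R(x) y = 0 with P(x) = 1, Q(x) = 1, R(x) = 2x - 2, and match powers of x.
Initial conditions: a_0 = 1, a_1 = -2.
Setting the coefficient of each power of x to zero and solving order by order (substituting the coefficients already found):
  x^0: 2 a_2 + a_1 - 2 a_0 = 0  ->  2 a_2 = -a_1 + 2 a_0 = 4  ->  a_2 = 2
  x^1: 6 a_3 + 2 a_2 - 2 a_1 + 2 a_0 = 0  ->  6 a_3 = -2 a_2 + 2 a_1 - 2 a_0 = -10  ->  a_3 = -5/3
  x^2: 12 a_4 + 3 a_3 - 2 a_2 + 2 a_1 = 0  ->  12 a_4 = -3 a_3 + 2 a_2 - 2 a_1 = 13  ->  a_4 = 13/12
  x^3: 20 a_5 + 4 a_4 - 2 a_3 + 2 a_2 = 0  ->  20 a_5 = -4 a_4 + 2 a_3 - 2 a_2 = -35/3  ->  a_5 = -7/12
  x^4: 30 a_6 + 5 a_5 - 2 a_4 + 2 a_3 = 0  ->  30 a_6 = -5 a_5 + 2 a_4 - 2 a_3 = 101/12  ->  a_6 = 101/360
Truncated series: y(x) = 1 - 2 x + 2 x^2 - (5/3) x^3 + (13/12) x^4 - (7/12) x^5 + (101/360) x^6 + O(x^7).

a_0 = 1; a_1 = -2; a_2 = 2; a_3 = -5/3; a_4 = 13/12; a_5 = -7/12; a_6 = 101/360


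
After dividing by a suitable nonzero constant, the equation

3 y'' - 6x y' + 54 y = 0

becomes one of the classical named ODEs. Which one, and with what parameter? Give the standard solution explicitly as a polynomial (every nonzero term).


All three coefficients share the factor 3; dividing through by 3 gives  y'' - 2x y' + 18 y = 0.
This matches the Hermite equation y'' - 2x y' + 2n y = 0 with 2n = 18, so n = 9; the polynomial solution is H_9(x).
With y = sum_k a_k x^k, matching x^k gives (k+2)(k+1) a_{k+2} = 2(k - n) a_k = 2(k - 9) a_k. The right side vanishes at k = 9, so the series with the parity of 9 terminates at degree 9.
Standard normalization: leading coefficient of H_n is 2^n, so a_9 = 2^9 = 512. Work downward with a_k = (k+1)(k+2) a_{k+2} / (2(k - n)):
  a_7 = (8)(9)(512) / (2(7 - 9)) = 36864/(-4) = -9216
  a_5 = (6)(7)(-9216) / (2(5 - 9)) = -387072/(-8) = 48384
  a_3 = (4)(5)(48384) / (2(3 - 9)) = 967680/(-12) = -80640
  a_1 = (2)(3)(-80640) / (2(1 - 9)) = -483840/(-16) = 30240
Hence H_9(x) = 512 x^9 - 9216 x^7 + 48384 x^5 - 80640 x^3 + 30240 x.

H_9(x); series = 512 x^9 - 9216 x^7 + 48384 x^5 - 80640 x^3 + 30240 x


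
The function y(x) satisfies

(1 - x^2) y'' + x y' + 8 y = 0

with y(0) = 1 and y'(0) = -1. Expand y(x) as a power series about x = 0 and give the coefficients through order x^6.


Ansatz: y(x) = sum_{n>=0} a_n x^n, so y'(x) = sum_{n>=1} n a_n x^(n-1) and y''(x) = sum_{n>=2} n(n-1) a_n x^(n-2).
Substitute into P(x) y'' + Q(x) y' + R(x) y = 0 with P(x) = 1 - x^2, Q(x) = x, R(x) = 8, and match powers of x.
Initial conditions: a_0 = 1, a_1 = -1.
Setting the coefficient of each power of x to zero and solving order by order (substituting the coefficients already found):
  x^0: 2 a_2 + 8 a_0 = 0  ->  2 a_2 = -8 a_0 = -8  ->  a_2 = -4
  x^1: 6 a_3 + 9 a_1 = 0  ->  6 a_3 = -9 a_1 = 9  ->  a_3 = 3/2
  x^2: 12 a_4 + 8 a_2 = 0  ->  12 a_4 = -8 a_2 = 32  ->  a_4 = 8/3
  x^3: 20 a_5 + 5 a_3 = 0  ->  20 a_5 = -5 a_3 = -15/2  ->  a_5 = -3/8
  x^4: 30 a_6 = 0  ->  a_6 = 0
Truncated series: y(x) = 1 - x - 4 x^2 + (3/2) x^3 + (8/3) x^4 - (3/8) x^5 + O(x^7).

a_0 = 1; a_1 = -1; a_2 = -4; a_3 = 3/2; a_4 = 8/3; a_5 = -3/8; a_6 = 0


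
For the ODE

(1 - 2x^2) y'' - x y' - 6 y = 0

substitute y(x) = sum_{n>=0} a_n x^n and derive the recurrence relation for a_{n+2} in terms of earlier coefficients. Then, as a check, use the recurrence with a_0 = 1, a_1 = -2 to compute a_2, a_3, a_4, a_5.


Substitute y = sum_n a_n x^n.
(1 - 2 x^2) y'' contributes (n+2)(n+1) a_{n+2} - 2 n(n-1) a_n at x^n.
-x y'(x) contributes -n a_n at x^n.
-6 y(x) contributes -6 a_n at x^n.
Matching x^n: (n+2)(n+1) a_{n+2} + (-2 n(n-1) - n - 6) a_n = 0.
Thus a_{n+2} = (2 n(n-1) + n + 6) / ((n+1)(n+2)) * a_n.

Check with a_0 = 1, a_1 = -2 (apply the recurrence for n = 0, 1, 2, 3): a_0 = 1, a_1 = -2, a_2 = 3, a_3 = -7/3, a_4 = 3, a_5 = -49/20.

a_(n+2) = (2 n(n-1) + n + 6) / ((n+1)(n+2)) * a_n; check: a_0 = 1, a_1 = -2, a_2 = 3, a_3 = -7/3, a_4 = 3, a_5 = -49/20


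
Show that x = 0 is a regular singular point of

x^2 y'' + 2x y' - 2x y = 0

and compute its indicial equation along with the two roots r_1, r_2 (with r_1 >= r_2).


Divide by x^2 to reach normal form y'' + P_1(x) y' + P_2(x) y = 0 with P_1(x) = 2/x and P_2(x) = -2/x.
x = 0 is a singular point because the y'-coefficient 2/x has a pole at x = 0 and the y-coefficient -2/x has a pole at x = 0.
It is a regular singular point because x P_1(x) = p(x) = 2 and x^2 P_2(x) = q(x) = -2x are polynomials, hence analytic at x = 0.
p(0) = 2,  q(0) = 0.
Indicial equation: r(r-1) + p(0) r + q(0) = 0, i.e. r^2 + (p(0) - 1) r + q(0) = 0, i.e. r^2 + 1 r = 0.
Discriminant: (1)^2 - 4(0) = 1, so r = (-1 ± 1)/2.
Solving: r_1 = 0, r_2 = -1.

indicial: r^2 + 1 r = 0; roots r_1 = 0, r_2 = -1


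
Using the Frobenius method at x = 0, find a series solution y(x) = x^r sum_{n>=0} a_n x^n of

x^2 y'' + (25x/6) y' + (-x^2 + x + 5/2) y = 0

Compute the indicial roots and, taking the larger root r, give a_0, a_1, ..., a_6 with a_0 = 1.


Write in Frobenius form y'' + (p(x)/x) y' + (q(x)/x^2) y = 0:
  p(x) = 25/6,  q(x) = -x^2 + x + 5/2.
Indicial equation: r(r-1) + (25/6) r + (5/2) = 0 -> roots r_1 = -3/2, r_2 = -5/3.
Take r = r_1 = -3/2. Let y(x) = x^r sum_{n>=0} a_n x^n with a_0 = 1.
Substitute y = x^r sum a_n x^n and match x^{r+n}. The recurrence is
  D(n) a_n + 1 a_{n-1} - 1 a_{n-2} = 0,  where D(n) = (r+n)(r+n-1) + (25/6)(r+n) + (5/2).
  a_n = [-1 a_{n-1} + 1 a_{n-2}] / D(n).
Since the indicial polynomial factors as (r - r_1)(r - r_2), D(n) = (r_1 + n - r_1)(r_1 + n - r_2) = n(n + 1/6).
Evaluating step by step (a_0 = 1):
  n = 1: D(1) = 1(1 + 1/6) = 7/6; numerator = -1(1) = -1; a_1 = (-1)/(7/6) = -6/7
  n = 2: D(2) = 2(2 + 1/6) = 13/3; numerator = -1(-6/7) + 1(1) = 13/7; a_2 = (13/7)/(13/3) = 3/7
  n = 3: D(3) = 3(3 + 1/6) = 19/2; numerator = -1(3/7) + 1(-6/7) = -9/7; a_3 = (-9/7)/(19/2) = -18/133
  n = 4: D(4) = 4(4 + 1/6) = 50/3; numerator = -1(-18/133) + 1(3/7) = 75/133; a_4 = (75/133)/(50/3) = 9/266
  n = 5: D(5) = 5(5 + 1/6) = 155/6; numerator = -1(9/266) + 1(-18/133) = -45/266; a_5 = (-45/266)/(155/6) = -27/4123
  n = 6: D(6) = 6(6 + 1/6) = 37; numerator = -1(-27/4123) + 1(9/266) = 333/8246; a_6 = (333/8246)/(37) = 9/8246

r = -3/2; a_0 = 1; a_1 = -6/7; a_2 = 3/7; a_3 = -18/133; a_4 = 9/266; a_5 = -27/4123; a_6 = 9/8246


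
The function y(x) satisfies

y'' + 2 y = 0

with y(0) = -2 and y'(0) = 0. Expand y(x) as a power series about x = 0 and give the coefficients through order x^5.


Ansatz: y(x) = sum_{n>=0} a_n x^n, so y'(x) = sum_{n>=1} n a_n x^(n-1) and y''(x) = sum_{n>=2} n(n-1) a_n x^(n-2).
Substitute into P(x) y'' + Q(x) y' + R(x) y = 0 with P(x) = 1, Q(x) = 0, R(x) = 2, and match powers of x.
Initial conditions: a_0 = -2, a_1 = 0.
Setting the coefficient of each power of x to zero and solving order by order (substituting the coefficients already found):
  x^0: 2 a_2 + 2 a_0 = 0  ->  2 a_2 = -2 a_0 = 4  ->  a_2 = 2
  x^1: 6 a_3 + 2 a_1 = 0  ->  6 a_3 = -2 a_1 = 0  ->  a_3 = 0
  x^2: 12 a_4 + 2 a_2 = 0  ->  12 a_4 = -2 a_2 = -4  ->  a_4 = -1/3
  x^3: 20 a_5 + 2 a_3 = 0  ->  20 a_5 = -2 a_3 = 0  ->  a_5 = 0
Truncated series: y(x) = -2 + 2 x^2 - (1/3) x^4 + O(x^6).

a_0 = -2; a_1 = 0; a_2 = 2; a_3 = 0; a_4 = -1/3; a_5 = 0


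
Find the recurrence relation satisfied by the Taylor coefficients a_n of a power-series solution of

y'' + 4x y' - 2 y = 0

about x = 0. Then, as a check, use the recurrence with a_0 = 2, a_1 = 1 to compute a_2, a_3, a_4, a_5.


Substitute y = sum_n a_n x^n.
y''(x) has coefficient (n+2)(n+1) a_{n+2} at x^n;
4 x y'(x) has coefficient 4 n a_n at x^n (shift);
-2 y(x) has coefficient -2 a_n at x^n.
Matching x^n: (n+2)(n+1) a_{n+2} + (4n - 2) a_n = 0.
Thus a_{n+2} = (-4n + 2) / ((n+1)(n+2)) * a_n.

Check with a_0 = 2, a_1 = 1 (apply the recurrence for n = 0, 1, 2, 3): a_0 = 2, a_1 = 1, a_2 = 2, a_3 = -1/3, a_4 = -1, a_5 = 1/6.

a_(n+2) = (-4n + 2) / ((n+1)(n+2)) * a_n; check: a_0 = 2, a_1 = 1, a_2 = 2, a_3 = -1/3, a_4 = -1, a_5 = 1/6


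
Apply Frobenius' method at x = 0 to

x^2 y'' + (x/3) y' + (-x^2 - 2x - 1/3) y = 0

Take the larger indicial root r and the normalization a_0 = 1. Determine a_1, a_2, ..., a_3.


Write in Frobenius form y'' + (p(x)/x) y' + (q(x)/x^2) y = 0:
  p(x) = 1/3,  q(x) = -x^2 - 2x - 1/3.
Indicial equation: r(r-1) + (1/3) r + (-1/3) = 0 -> roots r_1 = 1, r_2 = -1/3.
Take r = r_1 = 1. Let y(x) = x^r sum_{n>=0} a_n x^n with a_0 = 1.
Substitute y = x^r sum a_n x^n and match x^{r+n}. The recurrence is
  D(n) a_n - 2 a_{n-1} - 1 a_{n-2} = 0,  where D(n) = (r+n)(r+n-1) + (1/3)(r+n) + (-1/3).
  a_n = [2 a_{n-1} + 1 a_{n-2}] / D(n).
Since the indicial polynomial factors as (r - r_1)(r - r_2), D(n) = (r_1 + n - r_1)(r_1 + n - r_2) = n(n + 4/3).
Evaluating step by step (a_0 = 1):
  n = 1: D(1) = 1(1 + 4/3) = 7/3; numerator = 2(1) = 2; a_1 = (2)/(7/3) = 6/7
  n = 2: D(2) = 2(2 + 4/3) = 20/3; numerator = 2(6/7) + 1(1) = 19/7; a_2 = (19/7)/(20/3) = 57/140
  n = 3: D(3) = 3(3 + 4/3) = 13; numerator = 2(57/140) + 1(6/7) = 117/70; a_3 = (117/70)/(13) = 9/70

r = 1; a_0 = 1; a_1 = 6/7; a_2 = 57/140; a_3 = 9/70
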